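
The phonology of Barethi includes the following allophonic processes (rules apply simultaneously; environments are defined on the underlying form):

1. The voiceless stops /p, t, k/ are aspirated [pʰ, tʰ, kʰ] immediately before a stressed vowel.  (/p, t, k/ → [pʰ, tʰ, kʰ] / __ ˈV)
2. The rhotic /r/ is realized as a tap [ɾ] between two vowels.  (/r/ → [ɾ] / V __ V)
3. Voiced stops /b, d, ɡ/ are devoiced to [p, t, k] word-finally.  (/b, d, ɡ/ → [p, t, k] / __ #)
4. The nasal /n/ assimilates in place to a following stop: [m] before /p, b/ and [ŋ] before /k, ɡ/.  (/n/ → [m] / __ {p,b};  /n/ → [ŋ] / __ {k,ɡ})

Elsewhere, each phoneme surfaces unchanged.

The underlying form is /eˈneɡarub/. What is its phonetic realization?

/n/ (between /e/ and /e/) is in the target of rule 4 but the environment (before a labial or velar stop) is not met → [n].
/ɡ/ (between /e/ and /a/): rule 3 targets it, but not word-finally → unchanged [ɡ].
/r/ — between /a/ and /u/, between two vowels — surfaces as [ɾ] (rule 2).
/b/ (word-final): word-finally, so rule 3 applies → [p].

[eˈneɡaɾup]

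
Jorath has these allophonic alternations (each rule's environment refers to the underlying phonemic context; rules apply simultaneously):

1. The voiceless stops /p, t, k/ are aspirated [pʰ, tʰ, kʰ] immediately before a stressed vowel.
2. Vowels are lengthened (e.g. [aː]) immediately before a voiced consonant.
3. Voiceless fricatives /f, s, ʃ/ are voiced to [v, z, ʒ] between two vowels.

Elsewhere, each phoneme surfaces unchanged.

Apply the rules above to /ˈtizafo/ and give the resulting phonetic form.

[ˈtʰiːzavo]

/t/ — word-initial, immediately before a stressed vowel — surfaces as [tʰ] (rule 1).
/i/ — between /t/ and /z/, before a voiced consonant — surfaces as [iː] (rule 2).
/z/ (between /i/ and /a/): no rule targets it → [z].
/a/ (between /z/ and /f/) fails the environment for rule 2, so it stays [a].
/f/ (between /a/ and /o/) occurs between two vowels → [v] by rule 3.
/o/ — word-final; rule 2 does not apply here → [o].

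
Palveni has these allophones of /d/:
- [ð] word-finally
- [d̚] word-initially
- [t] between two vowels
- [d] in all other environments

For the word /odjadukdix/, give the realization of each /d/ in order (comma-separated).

[d], [t], [d]

Occurrence 1 (position 2): no conditioning environment matches → elsewhere allophone [d].
Occurrence 2 (position 5): between two vowels → [t].
Occurrence 3 (position 8): no conditioning environment matches → elsewhere allophone [d].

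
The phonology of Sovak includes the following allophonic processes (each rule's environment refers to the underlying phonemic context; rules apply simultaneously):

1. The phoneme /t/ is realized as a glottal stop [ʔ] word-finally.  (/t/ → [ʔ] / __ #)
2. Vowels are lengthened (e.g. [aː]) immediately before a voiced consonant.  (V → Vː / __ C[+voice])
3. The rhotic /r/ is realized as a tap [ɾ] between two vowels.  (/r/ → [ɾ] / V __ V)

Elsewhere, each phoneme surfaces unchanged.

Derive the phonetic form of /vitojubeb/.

[vitoːjuːbeːb]

/v/ (word-initial) is unaffected → [v].
/i/ (between /v/ and /t/) fails the environment for rule 2, so it stays [i].
/t/ (between /i/ and /o/) fails the environment for rule 1, so it stays [t].
/o/ — between /t/ and /j/, before a voiced consonant — surfaces as [oː] (rule 2).
/j/ — not in any rule's target class → [j].
/u/ meets the environment for rule 2 (before a voiced consonant) → [uː].
/b/ (between /u/ and /e/) is unaffected → [b].
/e/ (between /b/ and /b/) occurs before a voiced consonant → [eː] by rule 2.
/b/ — not in any rule's target class → [b].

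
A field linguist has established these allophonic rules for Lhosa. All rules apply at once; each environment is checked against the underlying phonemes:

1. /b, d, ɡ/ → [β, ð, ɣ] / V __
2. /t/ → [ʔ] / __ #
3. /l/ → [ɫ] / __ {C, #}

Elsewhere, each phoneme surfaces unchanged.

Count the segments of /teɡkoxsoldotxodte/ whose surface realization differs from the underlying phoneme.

Segments that undergo a rule: /ɡ/ → [ɣ] (rule 1); /l/ → [ɫ] (rule 3); /d/ → [ð] (rule 1).
All other segments surface unchanged.

3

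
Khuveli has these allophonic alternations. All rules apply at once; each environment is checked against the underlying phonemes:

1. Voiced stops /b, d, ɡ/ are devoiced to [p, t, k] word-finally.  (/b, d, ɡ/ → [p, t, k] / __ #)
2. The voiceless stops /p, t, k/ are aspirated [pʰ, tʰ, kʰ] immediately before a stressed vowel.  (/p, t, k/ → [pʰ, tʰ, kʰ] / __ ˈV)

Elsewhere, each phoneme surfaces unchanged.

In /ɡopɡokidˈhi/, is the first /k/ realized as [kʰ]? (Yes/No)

No

/k/ (between /o/ and /i/) is in the target of rule 2 but the environment (immediately before a stressed vowel) is not met → [k].
The actual realization is [k], not [kʰ].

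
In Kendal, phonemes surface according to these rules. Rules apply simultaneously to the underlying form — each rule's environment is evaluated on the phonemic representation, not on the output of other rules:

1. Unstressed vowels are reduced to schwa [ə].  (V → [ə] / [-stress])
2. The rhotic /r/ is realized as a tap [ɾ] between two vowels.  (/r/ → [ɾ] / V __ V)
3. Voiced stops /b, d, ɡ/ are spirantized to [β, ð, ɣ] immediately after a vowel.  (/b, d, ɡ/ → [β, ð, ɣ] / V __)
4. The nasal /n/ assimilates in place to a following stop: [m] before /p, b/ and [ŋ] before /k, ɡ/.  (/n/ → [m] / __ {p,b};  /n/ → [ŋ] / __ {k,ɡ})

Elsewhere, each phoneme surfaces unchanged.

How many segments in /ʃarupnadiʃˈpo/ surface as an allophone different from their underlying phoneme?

Segments that undergo a rule: /a/ → [ə] (rule 1); /r/ → [ɾ] (rule 2); /u/ → [ə] (rule 1); /a/ → [ə] (rule 1); /d/ → [ð] (rule 3); /i/ → [ə] (rule 1).
All other segments surface unchanged.

6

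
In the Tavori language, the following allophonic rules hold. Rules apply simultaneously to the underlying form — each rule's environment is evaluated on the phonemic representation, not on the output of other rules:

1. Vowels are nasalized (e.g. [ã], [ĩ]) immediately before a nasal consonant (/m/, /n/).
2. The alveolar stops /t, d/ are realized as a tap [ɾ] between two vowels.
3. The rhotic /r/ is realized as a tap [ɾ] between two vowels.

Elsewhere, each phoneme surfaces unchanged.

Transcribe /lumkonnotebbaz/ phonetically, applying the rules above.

[lũmkõnnoɾebbaz]

/l/ stays [l].
Rule 1 applies to /u/ (between /l/ and /m/: before a nasal consonant) → [ũ].
/m/ (between /u/ and /k/) is unaffected → [m].
/k/ (between /m/ and /o/): no rule targets it → [k].
Rule 1 applies to /o/ (between /k/ and /n/: before a nasal consonant) → [õ].
/n/ (between /o/ and /n/) is unaffected → [n].
/n/ (between /n/ and /o/): no rule targets it → [n].
/o/ (between /n/ and /t/) is in the target of rule 1 but the environment (before a nasal consonant) is not met → [o].
/t/ (between /o/ and /e/): between two vowels, so rule 2 applies → [ɾ].
/e/ — between /t/ and /b/; rule 1 does not apply here → [e].
/b/ (between /e/ and /b/): no rule targets it → [b].
/b/ (between /b/ and /a/): no rule targets it → [b].
/a/ — between /b/ and /z/; rule 1 does not apply here → [a].
/z/ — not in any rule's target class → [z].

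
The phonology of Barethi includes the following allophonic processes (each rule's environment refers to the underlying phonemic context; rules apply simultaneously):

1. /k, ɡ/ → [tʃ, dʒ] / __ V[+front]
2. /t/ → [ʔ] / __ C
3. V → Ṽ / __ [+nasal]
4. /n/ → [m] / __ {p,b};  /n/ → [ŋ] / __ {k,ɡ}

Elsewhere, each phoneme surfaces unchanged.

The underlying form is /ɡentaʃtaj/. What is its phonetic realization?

/ɡ/ meets the environment for rule 1 (before a front vowel) → [dʒ].
/e/ (between /ɡ/ and /n/) occurs before a nasal consonant → [ẽ] by rule 3.
/n/ (between /e/ and /t/): rule 4 targets it, but not before a labial or velar stop → unchanged [n].
/t/ (between /n/ and /a/): rule 2 targets it, but not immediately before a consonant → unchanged [t].
/a/ (between /t/ and /ʃ/) fails the environment for rule 3, so it stays [a].
/ʃ/ (between /a/ and /t/): no rule targets it → [ʃ].
/t/ (between /ʃ/ and /a/) fails the environment for rule 2, so it stays [t].
/a/ (between /t/ and /j/) is in the target of rule 3 but the environment (before a nasal consonant) is not met → [a].
/j/ — not in any rule's target class → [j].

[dʒẽntaʃtaj]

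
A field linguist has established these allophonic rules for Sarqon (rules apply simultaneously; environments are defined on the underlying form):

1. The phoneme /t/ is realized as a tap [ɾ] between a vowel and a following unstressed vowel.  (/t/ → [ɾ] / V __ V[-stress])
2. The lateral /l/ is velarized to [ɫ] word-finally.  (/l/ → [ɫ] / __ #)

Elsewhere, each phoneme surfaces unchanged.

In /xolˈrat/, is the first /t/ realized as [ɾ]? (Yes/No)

No

/t/ — word-final; rule 1 does not apply here → [t].
The actual realization is [t], not [ɾ].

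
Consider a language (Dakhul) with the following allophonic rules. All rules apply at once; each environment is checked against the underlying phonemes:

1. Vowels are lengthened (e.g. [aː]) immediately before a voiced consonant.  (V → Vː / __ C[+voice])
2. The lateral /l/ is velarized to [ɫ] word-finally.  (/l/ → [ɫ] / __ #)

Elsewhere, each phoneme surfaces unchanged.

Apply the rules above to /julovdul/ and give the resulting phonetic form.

[juːloːvduːɫ]

/j/ — not in any rule's target class → [j].
/u/ (between /j/ and /l/) occurs before a voiced consonant → [uː] by rule 1.
/l/ (between /u/ and /o/) is in the target of rule 2 but the environment (word-finally) is not met → [l].
/o/ meets the environment for rule 1 (before a voiced consonant) → [oː].
/v/ (between /o/ and /d/): no rule targets it → [v].
/d/ (between /v/ and /u/): no rule targets it → [d].
/u/ (between /d/ and /l/): before a voiced consonant, so rule 1 applies → [uː].
/l/ (word-final) occurs word-finally → [ɫ] by rule 2.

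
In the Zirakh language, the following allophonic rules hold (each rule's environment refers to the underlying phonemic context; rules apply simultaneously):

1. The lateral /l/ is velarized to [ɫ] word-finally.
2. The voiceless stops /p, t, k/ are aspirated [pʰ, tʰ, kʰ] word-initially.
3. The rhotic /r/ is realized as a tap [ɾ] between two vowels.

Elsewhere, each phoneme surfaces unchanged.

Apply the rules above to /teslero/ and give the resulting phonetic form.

/t/ — word-initial, word-initially — surfaces as [tʰ] (rule 2).
/e/ stays [e].
/s/ (between /e/ and /l/) is unaffected → [s].
/l/ (between /s/ and /e/): rule 1 targets it, but not word-finally → unchanged [l].
/e/ (between /l/ and /r/): no rule targets it → [e].
Rule 3 applies to /r/ (between /e/ and /o/: between two vowels) → [ɾ].
/o/ (word-final) is unaffected → [o].

[tʰesleɾo]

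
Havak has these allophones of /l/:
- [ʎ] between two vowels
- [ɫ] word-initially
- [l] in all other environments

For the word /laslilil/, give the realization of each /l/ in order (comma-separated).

Occurrence 1 (position 1): word-initially → [ɫ].
Occurrence 2 (position 4): no conditioning environment matches → elsewhere allophone [l].
Occurrence 3 (position 6): between two vowels → [ʎ].
Occurrence 4 (position 8): no conditioning environment matches → elsewhere allophone [l].

[ɫ], [l], [ʎ], [l]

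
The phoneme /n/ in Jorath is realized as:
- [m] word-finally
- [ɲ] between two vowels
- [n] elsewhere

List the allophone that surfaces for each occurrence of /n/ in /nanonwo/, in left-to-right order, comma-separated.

Occurrence 1 (position 1): no conditioning environment matches → elsewhere allophone [n].
Occurrence 2 (position 3): between two vowels → [ɲ].
Occurrence 3 (position 5): no conditioning environment matches → elsewhere allophone [n].

[n], [ɲ], [n]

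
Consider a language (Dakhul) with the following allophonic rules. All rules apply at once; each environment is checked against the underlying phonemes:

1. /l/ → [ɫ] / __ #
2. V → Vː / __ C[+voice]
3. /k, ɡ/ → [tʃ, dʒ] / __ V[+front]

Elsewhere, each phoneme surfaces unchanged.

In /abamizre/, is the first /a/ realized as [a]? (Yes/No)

/a/ — word-initial, before a voiced consonant — surfaces as [aː] (rule 2).
The actual realization is [aː], not [a].

No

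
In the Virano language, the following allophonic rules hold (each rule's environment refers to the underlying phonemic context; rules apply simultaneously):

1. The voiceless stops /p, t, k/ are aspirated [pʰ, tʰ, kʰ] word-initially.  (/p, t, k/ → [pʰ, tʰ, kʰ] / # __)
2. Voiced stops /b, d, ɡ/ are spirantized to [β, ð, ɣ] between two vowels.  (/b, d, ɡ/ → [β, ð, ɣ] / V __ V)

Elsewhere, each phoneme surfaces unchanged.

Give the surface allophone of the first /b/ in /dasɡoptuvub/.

/b/ (word-final) fails the environment for rule 2, so it stays [b].

[b]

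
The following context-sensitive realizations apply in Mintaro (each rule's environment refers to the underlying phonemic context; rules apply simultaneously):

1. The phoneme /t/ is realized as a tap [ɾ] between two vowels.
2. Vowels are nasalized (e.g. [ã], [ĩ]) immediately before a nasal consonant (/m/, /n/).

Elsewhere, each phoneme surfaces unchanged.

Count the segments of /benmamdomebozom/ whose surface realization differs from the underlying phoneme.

4

Segments that undergo a rule: /e/ → [ẽ] (rule 2); /a/ → [ã] (rule 2); /o/ → [õ] (rule 2); /o/ → [õ] (rule 2).
All other segments surface unchanged.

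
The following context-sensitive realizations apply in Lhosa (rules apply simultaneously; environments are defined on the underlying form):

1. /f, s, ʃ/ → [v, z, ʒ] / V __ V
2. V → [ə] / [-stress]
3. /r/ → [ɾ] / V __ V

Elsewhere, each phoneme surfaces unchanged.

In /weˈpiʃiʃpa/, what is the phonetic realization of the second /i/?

[ə]

/i/ — between /ʃ/ and /ʃ/, in an unstressed syllable — surfaces as [ə] (rule 2).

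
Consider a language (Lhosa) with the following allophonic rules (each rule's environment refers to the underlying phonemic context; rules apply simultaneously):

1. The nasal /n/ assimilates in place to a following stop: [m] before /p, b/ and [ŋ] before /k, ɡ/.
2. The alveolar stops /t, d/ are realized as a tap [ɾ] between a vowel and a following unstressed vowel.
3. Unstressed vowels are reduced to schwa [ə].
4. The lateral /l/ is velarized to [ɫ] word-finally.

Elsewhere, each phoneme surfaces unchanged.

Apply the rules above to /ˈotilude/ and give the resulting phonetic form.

[ˈoɾələɾə]

/o/ — word-initial; rule 3 does not apply here → [o].
/t/ meets the environment for rule 2 (between a vowel and a following unstressed vowel) → [ɾ].
/i/ (between /t/ and /l/): in an unstressed syllable, so rule 3 applies → [ə].
/l/ (between /i/ and /u/) is in the target of rule 4 but the environment (word-finally) is not met → [l].
/u/ — between /l/ and /d/, in an unstressed syllable — surfaces as [ə] (rule 3).
/d/ — between /u/ and /e/, between a vowel and a following unstressed vowel — surfaces as [ɾ] (rule 2).
/e/ meets the environment for rule 3 (in an unstressed syllable) → [ə].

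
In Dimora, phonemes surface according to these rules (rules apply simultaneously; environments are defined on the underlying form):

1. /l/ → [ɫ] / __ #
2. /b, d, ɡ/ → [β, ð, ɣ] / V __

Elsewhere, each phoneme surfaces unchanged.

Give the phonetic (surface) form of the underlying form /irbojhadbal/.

[irbojhaðbaɫ]

/i/ — not in any rule's target class → [i].
/r/ stays [r].
/b/ (between /r/ and /o/) fails the environment for rule 2, so it stays [b].
/o/ — not in any rule's target class → [o].
/j/ — not in any rule's target class → [j].
/h/ stays [h].
/a/ — not in any rule's target class → [a].
/d/ (between /a/ and /b/): immediately after a vowel, so rule 2 applies → [ð].
/b/ (between /d/ and /a/): rule 2 targets it, but not immediately after a vowel → unchanged [b].
/a/ stays [a].
Rule 1 applies to /l/ (word-final: word-finally) → [ɫ].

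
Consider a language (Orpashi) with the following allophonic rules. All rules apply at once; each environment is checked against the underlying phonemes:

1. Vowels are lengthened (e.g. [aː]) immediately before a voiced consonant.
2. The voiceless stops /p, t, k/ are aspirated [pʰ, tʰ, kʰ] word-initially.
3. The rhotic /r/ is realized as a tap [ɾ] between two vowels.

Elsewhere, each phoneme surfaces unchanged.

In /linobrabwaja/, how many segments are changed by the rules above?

Segments that undergo a rule: /i/ → [iː] (rule 1); /o/ → [oː] (rule 1); /a/ → [aː] (rule 1); /a/ → [aː] (rule 1).
All other segments surface unchanged.

4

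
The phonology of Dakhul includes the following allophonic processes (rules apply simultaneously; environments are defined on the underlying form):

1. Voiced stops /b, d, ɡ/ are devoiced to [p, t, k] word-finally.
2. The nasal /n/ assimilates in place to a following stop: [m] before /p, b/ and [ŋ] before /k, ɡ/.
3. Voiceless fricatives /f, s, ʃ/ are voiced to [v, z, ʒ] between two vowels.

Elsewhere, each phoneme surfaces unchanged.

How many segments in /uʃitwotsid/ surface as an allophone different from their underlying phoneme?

Segments that undergo a rule: /ʃ/ → [ʒ] (rule 3); /d/ → [t] (rule 1).
All other segments surface unchanged.

2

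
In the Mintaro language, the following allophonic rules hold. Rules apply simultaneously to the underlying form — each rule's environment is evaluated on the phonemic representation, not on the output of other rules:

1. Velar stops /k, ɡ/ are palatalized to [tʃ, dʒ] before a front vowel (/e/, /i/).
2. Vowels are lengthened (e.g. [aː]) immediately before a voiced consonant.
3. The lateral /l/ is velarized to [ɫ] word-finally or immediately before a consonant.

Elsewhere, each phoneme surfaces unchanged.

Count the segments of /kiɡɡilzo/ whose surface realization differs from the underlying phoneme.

Segments that undergo a rule: /k/ → [tʃ] (rule 1); /i/ → [iː] (rule 2); /ɡ/ → [dʒ] (rule 1); /i/ → [iː] (rule 2); /l/ → [ɫ] (rule 3).
All other segments surface unchanged.

5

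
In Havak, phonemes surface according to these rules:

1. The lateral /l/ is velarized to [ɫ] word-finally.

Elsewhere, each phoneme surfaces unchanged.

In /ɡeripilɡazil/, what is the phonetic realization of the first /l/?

[l]

/l/ (between /i/ and /ɡ/): rule 1 targets it, but not word-finally → unchanged [l].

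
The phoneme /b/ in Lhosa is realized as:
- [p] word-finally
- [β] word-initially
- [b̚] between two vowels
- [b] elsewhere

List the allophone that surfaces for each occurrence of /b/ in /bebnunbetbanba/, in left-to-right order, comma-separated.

Occurrence 1 (position 1): word-initially → [β].
Occurrence 2 (position 3): no conditioning environment matches → elsewhere allophone [b].
Occurrence 3 (position 7): no conditioning environment matches → elsewhere allophone [b].
Occurrence 4 (position 10): no conditioning environment matches → elsewhere allophone [b].
Occurrence 5 (position 13): no conditioning environment matches → elsewhere allophone [b].

[β], [b], [b], [b], [b]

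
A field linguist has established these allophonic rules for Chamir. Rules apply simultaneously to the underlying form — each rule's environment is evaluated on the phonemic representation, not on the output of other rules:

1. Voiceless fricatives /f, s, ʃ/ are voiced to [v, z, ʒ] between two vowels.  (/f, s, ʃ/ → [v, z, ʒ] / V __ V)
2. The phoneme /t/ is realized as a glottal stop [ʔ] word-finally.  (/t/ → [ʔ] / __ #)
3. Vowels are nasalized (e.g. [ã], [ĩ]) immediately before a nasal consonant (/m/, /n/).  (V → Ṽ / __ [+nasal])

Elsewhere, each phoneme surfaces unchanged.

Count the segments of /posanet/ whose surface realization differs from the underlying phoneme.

3

Segments that undergo a rule: /s/ → [z] (rule 1); /a/ → [ã] (rule 3); /t/ → [ʔ] (rule 2).
All other segments surface unchanged.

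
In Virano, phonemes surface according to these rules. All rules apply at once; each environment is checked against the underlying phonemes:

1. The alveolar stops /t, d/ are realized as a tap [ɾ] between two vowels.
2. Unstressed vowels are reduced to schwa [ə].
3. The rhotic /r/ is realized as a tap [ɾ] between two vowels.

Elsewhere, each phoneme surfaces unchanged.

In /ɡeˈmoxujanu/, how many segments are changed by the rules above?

Segments that undergo a rule: /e/ → [ə] (rule 2); /u/ → [ə] (rule 2); /a/ → [ə] (rule 2); /u/ → [ə] (rule 2).
All other segments surface unchanged.

4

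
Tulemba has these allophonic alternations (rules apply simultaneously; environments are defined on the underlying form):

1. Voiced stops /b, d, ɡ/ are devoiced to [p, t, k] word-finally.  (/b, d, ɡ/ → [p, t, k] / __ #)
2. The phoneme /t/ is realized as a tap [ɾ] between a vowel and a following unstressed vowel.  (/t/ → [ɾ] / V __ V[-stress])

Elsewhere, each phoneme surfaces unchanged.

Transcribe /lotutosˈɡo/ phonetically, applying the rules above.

/l/ — not in any rule's target class → [l].
/o/ (between /l/ and /t/): no rule targets it → [o].
/t/ (between /o/ and /u/) occurs between a vowel and a following unstressed vowel → [ɾ] by rule 2.
/u/ stays [u].
/t/ meets the environment for rule 2 (between a vowel and a following unstressed vowel) → [ɾ].
/o/ (between /t/ and /s/): no rule targets it → [o].
/s/ stays [s].
/ɡ/ (between /s/ and /o/) fails the environment for rule 1, so it stays [ɡ].
/o/ stays [o].

[loɾuɾosˈɡo]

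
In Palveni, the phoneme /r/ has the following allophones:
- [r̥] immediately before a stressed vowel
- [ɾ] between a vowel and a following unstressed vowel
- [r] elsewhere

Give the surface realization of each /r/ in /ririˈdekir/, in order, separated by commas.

Occurrence 1 (position 1): no conditioning environment matches → elsewhere allophone [r].
Occurrence 2 (position 3): between a vowel and a following unstressed vowel → [ɾ].
Occurrence 3 (position 9): no conditioning environment matches → elsewhere allophone [r].

[r], [ɾ], [r]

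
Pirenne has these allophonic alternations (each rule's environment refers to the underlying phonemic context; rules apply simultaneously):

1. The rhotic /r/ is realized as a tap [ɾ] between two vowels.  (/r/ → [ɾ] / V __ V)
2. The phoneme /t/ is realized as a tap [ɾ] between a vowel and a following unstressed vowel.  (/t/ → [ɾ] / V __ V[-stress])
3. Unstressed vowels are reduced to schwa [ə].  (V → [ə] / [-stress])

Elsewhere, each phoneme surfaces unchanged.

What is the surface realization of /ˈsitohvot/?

[ˈsiɾəhvət]

/s/ — not in any rule's target class → [s].
/i/ — between /s/ and /t/; rule 3 does not apply here → [i].
/t/ (between /i/ and /o/): between a vowel and a following unstressed vowel, so rule 2 applies → [ɾ].
/o/ (between /t/ and /h/) occurs in an unstressed syllable → [ə] by rule 3.
/h/ — not in any rule's target class → [h].
/v/ stays [v].
/o/ — between /v/ and /t/, in an unstressed syllable — surfaces as [ə] (rule 3).
/t/ — word-final; rule 2 does not apply here → [t].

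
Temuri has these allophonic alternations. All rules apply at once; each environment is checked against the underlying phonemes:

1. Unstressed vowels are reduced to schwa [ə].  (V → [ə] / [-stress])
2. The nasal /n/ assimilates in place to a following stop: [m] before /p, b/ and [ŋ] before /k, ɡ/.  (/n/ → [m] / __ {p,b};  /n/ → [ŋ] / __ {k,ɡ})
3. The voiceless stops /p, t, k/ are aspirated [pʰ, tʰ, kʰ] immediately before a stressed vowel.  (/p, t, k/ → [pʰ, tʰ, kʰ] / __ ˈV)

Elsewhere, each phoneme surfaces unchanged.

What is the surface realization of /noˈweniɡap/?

/n/ (word-initial): rule 2 targets it, but not before a labial or velar stop → unchanged [n].
/o/ — between /n/ and /w/, in an unstressed syllable — surfaces as [ə] (rule 1).
/w/ stays [w].
/e/ (between /w/ and /n/) is in the target of rule 1 but the environment (in an unstressed syllable) is not met → [e].
/n/ (between /e/ and /i/) is in the target of rule 2 but the environment (before a labial or velar stop) is not met → [n].
Rule 1 applies to /i/ (between /n/ and /ɡ/: in an unstressed syllable) → [ə].
/ɡ/ stays [ɡ].
/a/ (between /ɡ/ and /p/) occurs in an unstressed syllable → [ə] by rule 1.
/p/ (word-final): rule 3 targets it, but not immediately before a stressed vowel → unchanged [p].

[nəˈwenəɡəp]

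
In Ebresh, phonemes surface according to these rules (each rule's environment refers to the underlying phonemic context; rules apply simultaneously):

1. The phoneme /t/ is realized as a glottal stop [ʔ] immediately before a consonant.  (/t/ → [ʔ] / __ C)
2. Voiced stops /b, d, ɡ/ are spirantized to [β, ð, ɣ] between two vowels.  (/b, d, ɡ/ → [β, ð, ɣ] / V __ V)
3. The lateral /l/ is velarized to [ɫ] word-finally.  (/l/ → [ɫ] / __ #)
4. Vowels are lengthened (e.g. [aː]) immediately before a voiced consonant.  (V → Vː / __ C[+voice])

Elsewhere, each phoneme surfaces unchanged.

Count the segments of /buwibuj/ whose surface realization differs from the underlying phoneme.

Segments that undergo a rule: /u/ → [uː] (rule 4); /i/ → [iː] (rule 4); /b/ → [β] (rule 2); /u/ → [uː] (rule 4).
All other segments surface unchanged.

4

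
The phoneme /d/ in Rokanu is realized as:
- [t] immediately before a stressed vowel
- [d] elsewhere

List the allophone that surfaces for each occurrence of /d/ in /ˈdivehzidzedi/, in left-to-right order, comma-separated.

[t], [d], [d]

Occurrence 1 (position 1): immediately before a stressed vowel → [t].
Occurrence 2 (position 8): no conditioning environment matches → elsewhere allophone [d].
Occurrence 3 (position 11): no conditioning environment matches → elsewhere allophone [d].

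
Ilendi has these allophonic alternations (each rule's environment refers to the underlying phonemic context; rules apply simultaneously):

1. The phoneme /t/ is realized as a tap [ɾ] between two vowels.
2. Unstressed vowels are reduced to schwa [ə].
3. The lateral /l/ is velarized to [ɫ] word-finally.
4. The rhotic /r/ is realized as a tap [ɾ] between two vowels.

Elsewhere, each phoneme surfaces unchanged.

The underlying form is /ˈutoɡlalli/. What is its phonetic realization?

[ˈuɾəɡləllə]

/u/ — word-initial; rule 2 does not apply here → [u].
Rule 1 applies to /t/ (between /u/ and /o/: between two vowels) → [ɾ].
/o/ (between /t/ and /ɡ/) occurs in an unstressed syllable → [ə] by rule 2.
/ɡ/ stays [ɡ].
/l/ (between /ɡ/ and /a/) is in the target of rule 3 but the environment (word-finally) is not met → [l].
/a/ meets the environment for rule 2 (in an unstressed syllable) → [ə].
/l/ (between /a/ and /l/): rule 3 targets it, but not word-finally → unchanged [l].
/l/ — between /l/ and /i/; rule 3 does not apply here → [l].
/i/ meets the environment for rule 2 (in an unstressed syllable) → [ə].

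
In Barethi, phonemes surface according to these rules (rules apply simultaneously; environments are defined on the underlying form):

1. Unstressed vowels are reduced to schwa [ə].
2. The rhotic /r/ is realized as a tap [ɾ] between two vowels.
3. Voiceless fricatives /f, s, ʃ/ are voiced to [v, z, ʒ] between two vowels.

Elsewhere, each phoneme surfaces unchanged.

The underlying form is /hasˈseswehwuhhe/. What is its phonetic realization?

[həsˈseswəhwəhhə]

/h/ (word-initial): no rule targets it → [h].
/a/ (between /h/ and /s/) occurs in an unstressed syllable → [ə] by rule 1.
/s/ (between /a/ and /s/) is in the target of rule 3 but the environment (between two vowels) is not met → [s].
/s/ (between /s/ and /e/) is in the target of rule 3 but the environment (between two vowels) is not met → [s].
/e/ (between /s/ and /s/) is in the target of rule 1 but the environment (in an unstressed syllable) is not met → [e].
/s/ (between /e/ and /w/) is in the target of rule 3 but the environment (between two vowels) is not met → [s].
/w/ (between /s/ and /e/): no rule targets it → [w].
/e/ meets the environment for rule 1 (in an unstressed syllable) → [ə].
/h/ (between /e/ and /w/): no rule targets it → [h].
/w/ (between /h/ and /u/): no rule targets it → [w].
/u/ (between /w/ and /h/) occurs in an unstressed syllable → [ə] by rule 1.
/h/ (between /u/ and /h/): no rule targets it → [h].
/h/ — not in any rule's target class → [h].
Rule 1 applies to /e/ (word-final: in an unstressed syllable) → [ə].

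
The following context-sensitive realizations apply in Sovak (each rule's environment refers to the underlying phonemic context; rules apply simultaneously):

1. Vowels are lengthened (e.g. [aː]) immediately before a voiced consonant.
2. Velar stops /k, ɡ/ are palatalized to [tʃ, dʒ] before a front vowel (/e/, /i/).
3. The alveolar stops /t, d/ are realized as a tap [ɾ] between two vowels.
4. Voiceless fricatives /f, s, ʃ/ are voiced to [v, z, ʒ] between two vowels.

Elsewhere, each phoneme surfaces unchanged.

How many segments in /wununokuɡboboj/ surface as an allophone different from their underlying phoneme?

Segments that undergo a rule: /u/ → [uː] (rule 1); /u/ → [uː] (rule 1); /u/ → [uː] (rule 1); /o/ → [oː] (rule 1); /o/ → [oː] (rule 1).
All other segments surface unchanged.

5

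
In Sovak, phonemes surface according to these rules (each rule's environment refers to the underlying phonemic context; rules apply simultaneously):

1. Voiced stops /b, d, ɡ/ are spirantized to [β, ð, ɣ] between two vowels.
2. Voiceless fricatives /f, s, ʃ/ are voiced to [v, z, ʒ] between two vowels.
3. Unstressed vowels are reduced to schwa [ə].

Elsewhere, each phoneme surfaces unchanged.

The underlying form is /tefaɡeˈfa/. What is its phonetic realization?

[təvəɣəˈva]

/t/ stays [t].
/e/ meets the environment for rule 3 (in an unstressed syllable) → [ə].
Rule 2 applies to /f/ (between /e/ and /a/: between two vowels) → [v].
/a/ meets the environment for rule 3 (in an unstressed syllable) → [ə].
/ɡ/ meets the environment for rule 1 (between two vowels) → [ɣ].
/e/ (between /ɡ/ and /f/) occurs in an unstressed syllable → [ə] by rule 3.
/f/ meets the environment for rule 2 (between two vowels) → [v].
/a/ (word-final) is in the target of rule 3 but the environment (in an unstressed syllable) is not met → [a].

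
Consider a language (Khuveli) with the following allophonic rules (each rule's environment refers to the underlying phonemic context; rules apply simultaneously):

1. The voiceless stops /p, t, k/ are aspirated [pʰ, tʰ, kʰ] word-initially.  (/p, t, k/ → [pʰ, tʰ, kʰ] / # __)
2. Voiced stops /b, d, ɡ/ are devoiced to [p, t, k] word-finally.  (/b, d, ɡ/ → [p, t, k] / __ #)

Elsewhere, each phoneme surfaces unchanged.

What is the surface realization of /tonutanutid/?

[tʰonutanutit]

/t/ (word-initial) occurs word-initially → [tʰ] by rule 1.
/o/ (between /t/ and /n/): no rule targets it → [o].
/n/ — not in any rule's target class → [n].
/u/ (between /n/ and /t/): no rule targets it → [u].
/t/ — between /u/ and /a/; rule 1 does not apply here → [t].
/a/ (between /t/ and /n/): no rule targets it → [a].
/n/ (between /a/ and /u/) is unaffected → [n].
/u/ — not in any rule's target class → [u].
/t/ (between /u/ and /i/): rule 1 targets it, but not word-initially → unchanged [t].
/i/ — not in any rule's target class → [i].
/d/ (word-final): word-finally, so rule 2 applies → [t].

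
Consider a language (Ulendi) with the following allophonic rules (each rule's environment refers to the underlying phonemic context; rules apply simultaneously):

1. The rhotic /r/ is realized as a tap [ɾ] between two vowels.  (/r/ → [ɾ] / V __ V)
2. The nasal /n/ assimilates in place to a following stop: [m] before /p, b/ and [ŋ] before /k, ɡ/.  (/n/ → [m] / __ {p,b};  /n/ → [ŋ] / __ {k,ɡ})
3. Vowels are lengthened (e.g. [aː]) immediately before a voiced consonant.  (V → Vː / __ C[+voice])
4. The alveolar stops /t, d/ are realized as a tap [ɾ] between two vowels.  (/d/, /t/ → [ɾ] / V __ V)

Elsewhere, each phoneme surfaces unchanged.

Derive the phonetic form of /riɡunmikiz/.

/r/ (word-initial): rule 1 targets it, but not between two vowels → unchanged [r].
Rule 3 applies to /i/ (between /r/ and /ɡ/: before a voiced consonant) → [iː].
/ɡ/ (between /i/ and /u/): no rule targets it → [ɡ].
/u/ — between /ɡ/ and /n/, before a voiced consonant — surfaces as [uː] (rule 3).
/n/ (between /u/ and /m/) is in the target of rule 2 but the environment (before a labial or velar stop) is not met → [n].
/m/ (between /n/ and /i/) is unaffected → [m].
/i/ (between /m/ and /k/): rule 3 targets it, but not before a voiced consonant → unchanged [i].
/k/ (between /i/ and /i/) is unaffected → [k].
Rule 3 applies to /i/ (between /k/ and /z/: before a voiced consonant) → [iː].
/z/ stays [z].

[riːɡuːnmikiːz]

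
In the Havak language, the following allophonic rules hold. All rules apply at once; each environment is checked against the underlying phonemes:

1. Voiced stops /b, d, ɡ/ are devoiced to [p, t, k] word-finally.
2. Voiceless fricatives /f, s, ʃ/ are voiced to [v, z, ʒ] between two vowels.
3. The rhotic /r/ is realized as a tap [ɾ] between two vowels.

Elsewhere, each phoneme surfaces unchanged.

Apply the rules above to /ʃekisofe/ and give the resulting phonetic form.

[ʃekizove]

/ʃ/ — word-initial; rule 2 does not apply here → [ʃ].
/e/ (between /ʃ/ and /k/): no rule targets it → [e].
/k/ (between /e/ and /i/): no rule targets it → [k].
/i/ (between /k/ and /s/): no rule targets it → [i].
Rule 2 applies to /s/ (between /i/ and /o/: between two vowels) → [z].
/o/ stays [o].
/f/ (between /o/ and /e/): between two vowels, so rule 2 applies → [v].
/e/ stays [e].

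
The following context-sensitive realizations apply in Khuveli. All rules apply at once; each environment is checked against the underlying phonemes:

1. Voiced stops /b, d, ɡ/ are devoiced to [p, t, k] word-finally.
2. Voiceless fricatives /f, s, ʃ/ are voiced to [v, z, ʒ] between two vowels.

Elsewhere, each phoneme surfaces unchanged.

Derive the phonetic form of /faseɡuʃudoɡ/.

/f/ (word-initial) is in the target of rule 2 but the environment (between two vowels) is not met → [f].
/a/ (between /f/ and /s/) is unaffected → [a].
/s/ meets the environment for rule 2 (between two vowels) → [z].
/e/ (between /s/ and /ɡ/): no rule targets it → [e].
/ɡ/ (between /e/ and /u/) is in the target of rule 1 but the environment (word-finally) is not met → [ɡ].
/u/ stays [u].
/ʃ/ — between /u/ and /u/, between two vowels — surfaces as [ʒ] (rule 2).
/u/ (between /ʃ/ and /d/) is unaffected → [u].
/d/ (between /u/ and /o/): rule 1 targets it, but not word-finally → unchanged [d].
/o/ stays [o].
/ɡ/ — word-final, word-finally — surfaces as [k] (rule 1).

[fazeɡuʒudok]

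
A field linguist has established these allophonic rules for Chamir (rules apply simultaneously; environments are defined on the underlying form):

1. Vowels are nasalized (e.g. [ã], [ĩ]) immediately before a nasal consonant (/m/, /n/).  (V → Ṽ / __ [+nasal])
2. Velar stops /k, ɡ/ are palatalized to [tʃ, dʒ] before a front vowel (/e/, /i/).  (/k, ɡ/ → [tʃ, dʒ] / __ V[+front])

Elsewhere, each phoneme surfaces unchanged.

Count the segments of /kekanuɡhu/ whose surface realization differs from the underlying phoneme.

Segments that undergo a rule: /k/ → [tʃ] (rule 2); /a/ → [ã] (rule 1).
All other segments surface unchanged.

2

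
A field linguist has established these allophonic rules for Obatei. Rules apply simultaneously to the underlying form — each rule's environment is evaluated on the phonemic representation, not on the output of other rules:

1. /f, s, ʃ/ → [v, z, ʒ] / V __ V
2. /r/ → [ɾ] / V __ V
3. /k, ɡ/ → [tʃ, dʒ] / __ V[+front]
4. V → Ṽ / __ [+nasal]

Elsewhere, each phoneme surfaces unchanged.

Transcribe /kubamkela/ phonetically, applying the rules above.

/k/ — word-initial; rule 3 does not apply here → [k].
/u/ (between /k/ and /b/): rule 4 targets it, but not before a nasal consonant → unchanged [u].
/b/ (between /u/ and /a/) is unaffected → [b].
/a/ — between /b/ and /m/, before a nasal consonant — surfaces as [ã] (rule 4).
/m/ (between /a/ and /k/): no rule targets it → [m].
Rule 3 applies to /k/ (between /m/ and /e/: before a front vowel) → [tʃ].
/e/ (between /k/ and /l/) is in the target of rule 4 but the environment (before a nasal consonant) is not met → [e].
/l/ (between /e/ and /a/): no rule targets it → [l].
/a/ (word-final) fails the environment for rule 4, so it stays [a].

[kubãmtʃela]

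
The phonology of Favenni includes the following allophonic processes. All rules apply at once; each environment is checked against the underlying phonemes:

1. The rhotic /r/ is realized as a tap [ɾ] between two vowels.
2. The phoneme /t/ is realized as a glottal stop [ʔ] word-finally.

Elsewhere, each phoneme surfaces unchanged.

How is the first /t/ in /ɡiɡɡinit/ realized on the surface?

[ʔ]

/t/ (word-final): word-finally, so rule 2 applies → [ʔ].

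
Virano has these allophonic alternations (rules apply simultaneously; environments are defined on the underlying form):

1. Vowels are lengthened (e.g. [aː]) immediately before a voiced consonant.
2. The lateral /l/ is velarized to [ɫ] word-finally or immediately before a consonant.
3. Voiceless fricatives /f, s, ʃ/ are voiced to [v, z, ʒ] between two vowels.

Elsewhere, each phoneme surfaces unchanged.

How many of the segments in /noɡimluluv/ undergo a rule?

Segments that undergo a rule: /o/ → [oː] (rule 1); /i/ → [iː] (rule 1); /u/ → [uː] (rule 1); /u/ → [uː] (rule 1).
All other segments surface unchanged.

4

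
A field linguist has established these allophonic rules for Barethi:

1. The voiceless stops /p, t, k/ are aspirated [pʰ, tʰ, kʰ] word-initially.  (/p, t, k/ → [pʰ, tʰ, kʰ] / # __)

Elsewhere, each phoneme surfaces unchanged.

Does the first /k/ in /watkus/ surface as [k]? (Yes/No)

/k/ (between /t/ and /u/) fails the environment for rule 1, so it stays [k].
The actual realization is [k], which matches [k].

Yes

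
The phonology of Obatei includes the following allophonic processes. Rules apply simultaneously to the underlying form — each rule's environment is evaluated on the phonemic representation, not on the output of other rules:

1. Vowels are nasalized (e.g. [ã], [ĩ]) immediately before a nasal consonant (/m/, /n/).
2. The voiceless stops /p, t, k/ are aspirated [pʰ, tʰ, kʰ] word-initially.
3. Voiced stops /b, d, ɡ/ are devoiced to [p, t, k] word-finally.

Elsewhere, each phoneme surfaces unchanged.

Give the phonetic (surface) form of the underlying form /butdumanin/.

[butdũmãnĩn]

/b/ (word-initial): rule 3 targets it, but not word-finally → unchanged [b].
/u/ (between /b/ and /t/): rule 1 targets it, but not before a nasal consonant → unchanged [u].
/t/ (between /u/ and /d/) fails the environment for rule 2, so it stays [t].
/d/ (between /t/ and /u/): rule 3 targets it, but not word-finally → unchanged [d].
/u/ (between /d/ and /m/): before a nasal consonant, so rule 1 applies → [ũ].
/a/ (between /m/ and /n/): before a nasal consonant, so rule 1 applies → [ã].
/i/ (between /n/ and /n/): before a nasal consonant, so rule 1 applies → [ĩ].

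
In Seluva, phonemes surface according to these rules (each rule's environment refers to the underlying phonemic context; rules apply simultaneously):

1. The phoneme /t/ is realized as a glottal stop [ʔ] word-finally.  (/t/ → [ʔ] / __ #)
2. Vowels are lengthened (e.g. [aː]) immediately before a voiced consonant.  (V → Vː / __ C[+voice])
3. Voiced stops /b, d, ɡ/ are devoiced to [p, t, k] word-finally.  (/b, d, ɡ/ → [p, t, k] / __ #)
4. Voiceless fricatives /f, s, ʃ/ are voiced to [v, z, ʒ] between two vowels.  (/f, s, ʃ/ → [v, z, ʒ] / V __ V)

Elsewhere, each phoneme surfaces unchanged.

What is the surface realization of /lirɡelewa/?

[liːrɡeːleːwa]

/l/ — not in any rule's target class → [l].
/i/ — between /l/ and /r/, before a voiced consonant — surfaces as [iː] (rule 2).
/r/ — not in any rule's target class → [r].
/ɡ/ — between /r/ and /e/; rule 3 does not apply here → [ɡ].
/e/ — between /ɡ/ and /l/, before a voiced consonant — surfaces as [eː] (rule 2).
/l/ (between /e/ and /e/): no rule targets it → [l].
Rule 2 applies to /e/ (between /l/ and /w/: before a voiced consonant) → [eː].
/w/ (between /e/ and /a/) is unaffected → [w].
/a/ — word-final; rule 2 does not apply here → [a].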